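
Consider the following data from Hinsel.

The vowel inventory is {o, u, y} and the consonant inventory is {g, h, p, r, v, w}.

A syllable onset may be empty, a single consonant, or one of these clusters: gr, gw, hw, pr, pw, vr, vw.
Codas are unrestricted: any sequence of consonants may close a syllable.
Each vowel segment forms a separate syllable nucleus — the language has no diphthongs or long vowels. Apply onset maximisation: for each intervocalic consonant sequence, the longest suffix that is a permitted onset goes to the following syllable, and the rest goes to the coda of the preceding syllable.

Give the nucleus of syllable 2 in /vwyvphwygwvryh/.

y

Vowels present: y, y, y; each is a nucleus, giving 3 syllables.
The second nucleus (vowel 2 from the left) is /y/.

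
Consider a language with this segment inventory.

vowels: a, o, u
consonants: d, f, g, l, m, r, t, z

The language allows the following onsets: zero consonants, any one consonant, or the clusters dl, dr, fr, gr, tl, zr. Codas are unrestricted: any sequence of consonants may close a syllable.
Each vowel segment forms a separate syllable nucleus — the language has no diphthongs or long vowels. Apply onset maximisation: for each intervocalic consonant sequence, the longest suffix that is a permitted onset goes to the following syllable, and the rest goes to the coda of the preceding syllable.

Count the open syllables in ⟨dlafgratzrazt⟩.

Nuclei (vowels): a, a, a → 3 syllables.
Between /a/ (V1) and /a/ (V2): /fgr/ — longest licit onset from the right is /gr/, leaving /f/ as coda.
Between /a/ (V2) and /a/ (V3): cluster /tzr/ — the longest permitted-onset suffix is /zr/; onset = /zr/, preceding coda = /t/.
Putting it together: dlaf.grat.zrazt.
Classifying each syllable: /dlaf/ (closed), /grat/ (closed), /zrazt/ (closed).
Open syllables: 0.

0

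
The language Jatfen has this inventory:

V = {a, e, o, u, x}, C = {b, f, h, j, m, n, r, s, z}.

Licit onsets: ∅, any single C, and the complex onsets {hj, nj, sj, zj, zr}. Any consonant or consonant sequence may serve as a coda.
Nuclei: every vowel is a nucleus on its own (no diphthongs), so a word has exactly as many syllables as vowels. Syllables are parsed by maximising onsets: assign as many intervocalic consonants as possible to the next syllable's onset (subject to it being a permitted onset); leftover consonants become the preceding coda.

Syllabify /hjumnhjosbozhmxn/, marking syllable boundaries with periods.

Vowels present: u, o, o, x; each is a nucleus, giving 4 syllables.
Between /u/ (V1) and /o/ (V2): /mnhj/ — longest licit onset from the right is /hj/, leaving /mn/ as coda.
Between /o/ (V2) and /o/ (V3): /sb/; trying suffixes from longest down, /b/ is the first permitted one, so coda /s/ | onset /b/.
Between /o/ (V3) and /x/ (V4): cluster /zhm/ — the longest permitted-onset suffix is /m/; onset = /m/, preceding coda = /zh/.

hjumn.hjos.bozh.mxn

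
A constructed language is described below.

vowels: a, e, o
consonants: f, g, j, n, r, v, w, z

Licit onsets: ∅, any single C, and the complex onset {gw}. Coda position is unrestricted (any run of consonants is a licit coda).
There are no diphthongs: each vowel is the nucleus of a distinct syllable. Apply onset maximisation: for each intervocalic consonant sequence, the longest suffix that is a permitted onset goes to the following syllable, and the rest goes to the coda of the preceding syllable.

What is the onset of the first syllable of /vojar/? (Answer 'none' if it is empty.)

The vowels are o, a — 2 nuclei, so 2 syllables.
Between /o/ (V1) and /a/ (V2): /j/ is a single consonant, so it becomes the next onset.
Result: vo.jar.
Syllable 1 is /vo/: onset /v/, nucleus /o/, coda ∅.

v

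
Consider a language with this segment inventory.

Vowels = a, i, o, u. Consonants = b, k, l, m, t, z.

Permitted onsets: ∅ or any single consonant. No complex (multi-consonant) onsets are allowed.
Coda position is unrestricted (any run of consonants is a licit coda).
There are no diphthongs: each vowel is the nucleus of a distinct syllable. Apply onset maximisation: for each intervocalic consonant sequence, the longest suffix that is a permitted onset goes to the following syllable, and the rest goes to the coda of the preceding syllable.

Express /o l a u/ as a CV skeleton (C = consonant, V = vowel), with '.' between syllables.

V.CV.V

The vowels are o, a, u — 3 nuclei, so 3 syllables.
Between /o/ (V1) and /a/ (V2): /l/ → onset of the next syllable (single consonants are always licit onsets).
Between /a/ (V2) and /u/ (V3): hiatus — the boundary sits between the two vowels.
Syllabification: o.la.u.
Mapping each syllable to C/V: /o/ → V, /la/ → CV, /u/ → V.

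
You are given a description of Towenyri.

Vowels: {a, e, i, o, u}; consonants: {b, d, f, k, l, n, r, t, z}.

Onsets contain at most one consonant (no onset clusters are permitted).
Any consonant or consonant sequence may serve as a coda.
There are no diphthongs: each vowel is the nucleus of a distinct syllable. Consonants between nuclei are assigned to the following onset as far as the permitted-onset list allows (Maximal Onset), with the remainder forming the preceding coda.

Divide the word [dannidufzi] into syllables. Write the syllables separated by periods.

Nuclei (vowels): a, i, u, i → 4 syllables.
V1 /a/ – V2 /i/: /nn/ splits as /n/ + /n/ (/n/ is the longest suffix that is a licit onset).
V2 /i/ – V3 /u/: /d/ is a single consonant, so it becomes the next onset.
V3 /u/ – V4 /i/: /fz/ — longest licit onset from the right is /z/, leaving /f/ as coda.

dan.ni.duf.zi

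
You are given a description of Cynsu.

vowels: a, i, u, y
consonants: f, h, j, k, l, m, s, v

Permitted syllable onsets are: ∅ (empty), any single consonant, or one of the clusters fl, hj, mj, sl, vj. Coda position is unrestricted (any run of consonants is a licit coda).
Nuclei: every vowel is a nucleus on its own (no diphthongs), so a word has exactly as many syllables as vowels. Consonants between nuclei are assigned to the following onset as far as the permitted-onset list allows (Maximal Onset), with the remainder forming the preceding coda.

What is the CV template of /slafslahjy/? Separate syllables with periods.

CCVC.CCV.CCV

Vowels present: a, a, y; each is a nucleus, giving 3 syllables.
/a…a/ gap (V1→V2): /fsl/; trying suffixes from longest down, /sl/ is the first permitted one, so coda /f/ | onset /sl/.
/a…y/ gap (V2→V3): /hj/ — entire cluster is a permitted onset → onset /hj/, coda ∅.
Putting it together: slaf.sla.hjy.
Mapping each syllable to C/V: /slaf/ → CCVC, /sla/ → CCV, /hjy/ → CCV.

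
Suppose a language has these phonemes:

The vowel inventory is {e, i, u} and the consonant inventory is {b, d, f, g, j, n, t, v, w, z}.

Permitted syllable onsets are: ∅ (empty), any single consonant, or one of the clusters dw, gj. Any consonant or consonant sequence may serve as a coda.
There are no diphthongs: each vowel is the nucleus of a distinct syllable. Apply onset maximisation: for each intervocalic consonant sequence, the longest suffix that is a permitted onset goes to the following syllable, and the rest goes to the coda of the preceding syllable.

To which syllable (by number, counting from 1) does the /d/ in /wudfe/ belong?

Vowels present: u, e; each is a nucleus, giving 2 syllables.
V1 /u/ – V2 /e/: /df/; trying suffixes from longest down, /f/ is the first permitted one, so coda /d/ | onset /f/.
Putting it together: wud.fe.
The /d/ is in the coda of syllable 1 (/wud/).

1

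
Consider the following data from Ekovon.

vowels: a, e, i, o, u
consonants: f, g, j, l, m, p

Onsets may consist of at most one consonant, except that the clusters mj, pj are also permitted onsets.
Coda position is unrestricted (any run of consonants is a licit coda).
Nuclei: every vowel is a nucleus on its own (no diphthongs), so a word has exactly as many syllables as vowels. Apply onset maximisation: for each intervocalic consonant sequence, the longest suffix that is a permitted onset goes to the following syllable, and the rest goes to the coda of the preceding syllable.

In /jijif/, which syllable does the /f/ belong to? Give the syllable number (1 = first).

2

Nuclei (vowels): i, i → 2 syllables.
σ1/σ2 boundary: /j/ → onset of the next syllable (single consonants are always licit onsets).
Putting it together: ji.jif.
The /f/ is in the coda of syllable 2 (/jif/).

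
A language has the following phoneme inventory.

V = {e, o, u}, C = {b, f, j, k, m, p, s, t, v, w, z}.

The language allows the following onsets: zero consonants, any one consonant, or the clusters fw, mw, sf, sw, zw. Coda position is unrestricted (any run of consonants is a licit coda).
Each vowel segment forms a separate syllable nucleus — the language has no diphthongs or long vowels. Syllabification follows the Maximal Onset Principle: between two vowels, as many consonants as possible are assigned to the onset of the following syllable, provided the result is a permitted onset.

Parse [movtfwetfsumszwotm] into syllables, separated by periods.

The vowels are o, e, u, o — 4 nuclei, so 4 syllables.
Between /o/ (V1) and /e/ (V2): /vtfw/; trying suffixes from longest down, /fw/ is the first permitted one, so coda /vt/ | onset /fw/.
Between /e/ (V2) and /u/ (V3): /tfs/ splits as /tf/ + /s/ (/s/ is the longest suffix that is a licit onset).
Between /u/ (V3) and /o/ (V4): /mszw/ — longest licit onset from the right is /zw/, leaving /ms/ as coda.

movt.fwetf.sums.zwotm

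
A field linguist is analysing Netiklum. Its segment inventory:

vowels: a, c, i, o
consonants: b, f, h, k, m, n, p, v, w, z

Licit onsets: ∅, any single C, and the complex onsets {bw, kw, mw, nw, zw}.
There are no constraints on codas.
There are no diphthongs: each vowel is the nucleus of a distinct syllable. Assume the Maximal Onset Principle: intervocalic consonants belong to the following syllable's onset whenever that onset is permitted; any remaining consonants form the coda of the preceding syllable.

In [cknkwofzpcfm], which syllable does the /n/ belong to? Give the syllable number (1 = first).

Nuclei (vowels): c, o, c → 3 syllables.
/c…o/ gap (V1→V2): /knkw/ splits as /kn/ + /kw/ (/kw/ is the longest suffix that is a licit onset).
/o…c/ gap (V2→V3): /fzp/ — longest licit onset from the right is /p/, leaving /fz/ as coda.
So the parse is ckn.kwofz.pcfm.
The /n/ is in the coda of syllable 1 (/ckn/).

1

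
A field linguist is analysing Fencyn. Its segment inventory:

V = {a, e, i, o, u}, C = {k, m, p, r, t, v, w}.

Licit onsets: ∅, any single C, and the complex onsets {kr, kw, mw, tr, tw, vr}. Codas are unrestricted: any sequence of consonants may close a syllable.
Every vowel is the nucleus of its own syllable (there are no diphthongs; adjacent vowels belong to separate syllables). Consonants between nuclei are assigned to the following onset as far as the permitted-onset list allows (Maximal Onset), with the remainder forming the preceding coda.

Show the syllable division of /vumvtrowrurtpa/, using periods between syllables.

vumv.trow.rurt.pa

Nuclei (vowels): u, o, u, a → 4 syllables.
Between /u/ (V1) and /o/ (V2): /mvtr/ — longest licit onset from the right is /tr/, leaving /mv/ as coda.
Between /o/ (V2) and /u/ (V3): cluster /wr/ — the longest permitted-onset suffix is /r/; onset = /r/, preceding coda = /w/.
Between /u/ (V3) and /a/ (V4): /rtp/ — longest licit onset from the right is /p/, leaving /rt/ as coda.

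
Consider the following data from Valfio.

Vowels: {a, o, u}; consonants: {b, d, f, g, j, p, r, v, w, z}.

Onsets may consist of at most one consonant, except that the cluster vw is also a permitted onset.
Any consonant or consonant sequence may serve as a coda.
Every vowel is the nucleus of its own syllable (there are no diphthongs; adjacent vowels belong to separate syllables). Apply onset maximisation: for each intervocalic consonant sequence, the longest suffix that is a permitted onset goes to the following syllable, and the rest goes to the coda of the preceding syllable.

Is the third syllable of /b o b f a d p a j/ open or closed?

Vowels present: o, a, a; each is a nucleus, giving 3 syllables.
σ1/σ2 boundary: /bf/; trying suffixes from longest down, /f/ is the first permitted one, so coda /b/ | onset /f/.
σ2/σ3 boundary: /dp/ — longest licit onset from the right is /p/, leaving /d/ as coda.
Result: bob.fad.paj.
Syllable 3 is /paj/ with coda /j/, so it is closed.

closed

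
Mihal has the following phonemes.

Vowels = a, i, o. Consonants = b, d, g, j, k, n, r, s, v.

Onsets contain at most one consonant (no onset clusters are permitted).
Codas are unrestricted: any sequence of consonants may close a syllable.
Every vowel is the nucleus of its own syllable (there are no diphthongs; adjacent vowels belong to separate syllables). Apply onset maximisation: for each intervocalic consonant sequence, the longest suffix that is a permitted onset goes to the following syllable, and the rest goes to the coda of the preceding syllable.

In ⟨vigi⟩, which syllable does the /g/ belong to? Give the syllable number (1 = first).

Nuclei (vowels): i, i → 2 syllables.
Between /i/ (V1) and /i/ (V2): just /g/ — single C goes to the following onset.
Result: vi.gi.
The /g/ is in the onset of syllable 2 (/gi/).

2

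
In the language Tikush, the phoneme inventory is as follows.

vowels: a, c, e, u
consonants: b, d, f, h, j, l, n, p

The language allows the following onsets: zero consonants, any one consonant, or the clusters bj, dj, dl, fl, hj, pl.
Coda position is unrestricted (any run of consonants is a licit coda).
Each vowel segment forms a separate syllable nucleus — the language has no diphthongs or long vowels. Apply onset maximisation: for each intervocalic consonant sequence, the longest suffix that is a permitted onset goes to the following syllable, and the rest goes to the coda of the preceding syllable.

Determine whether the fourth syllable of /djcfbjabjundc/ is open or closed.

Vowels present: c, a, u, c; each is a nucleus, giving 4 syllables.
/c…a/ gap (V1→V2): cluster /fbj/ — the longest permitted-onset suffix is /bj/; onset = /bj/, preceding coda = /f/.
/a…u/ gap (V2→V3): /bj/ — entire cluster is a permitted onset → onset /bj/, coda ∅.
/u…c/ gap (V3→V4): /nd/ — longest licit onset from the right is /d/, leaving /n/ as coda.
Putting it together: djcf.bja.bjun.dc.
Syllable 4 is /dc/; it ends in its nucleus with no coda, so it is open.

open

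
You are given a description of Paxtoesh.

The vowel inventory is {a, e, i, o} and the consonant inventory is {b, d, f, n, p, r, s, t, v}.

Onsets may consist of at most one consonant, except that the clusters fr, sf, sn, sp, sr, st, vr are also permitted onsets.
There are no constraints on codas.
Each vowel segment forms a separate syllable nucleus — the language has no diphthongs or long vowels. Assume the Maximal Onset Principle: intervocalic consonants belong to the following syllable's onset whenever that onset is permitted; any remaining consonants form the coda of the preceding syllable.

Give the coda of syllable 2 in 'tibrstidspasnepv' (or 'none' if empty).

d

Vowels present: i, i, a, e; each is a nucleus, giving 4 syllables.
V1 /i/ – V2 /i/: /brst/ splits as /br/ + /st/ (/st/ is the longest suffix that is a licit onset).
V2 /i/ – V3 /a/: /dsp/; trying suffixes from longest down, /sp/ is the first permitted one, so coda /d/ | onset /sp/.
V3 /a/ – V4 /e/: /sn/ — entire cluster is a permitted onset → onset /sn/, coda ∅.
Syllabification: tibr.stid.spa.snepv.
Syllable 2 is /stid/: onset /st/, nucleus /i/, coda /d/.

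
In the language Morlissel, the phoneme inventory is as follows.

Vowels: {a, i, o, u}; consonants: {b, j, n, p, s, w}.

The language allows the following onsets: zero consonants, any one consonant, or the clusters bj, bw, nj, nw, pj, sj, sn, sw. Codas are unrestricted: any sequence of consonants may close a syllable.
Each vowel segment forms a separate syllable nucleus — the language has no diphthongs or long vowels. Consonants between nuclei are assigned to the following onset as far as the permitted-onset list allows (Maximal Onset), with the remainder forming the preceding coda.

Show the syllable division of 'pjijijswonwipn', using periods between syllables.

pji.jij.swo.nwipn

Nuclei (vowels): i, i, o, i → 4 syllables.
Between /i/ (V1) and /i/ (V2): just /j/ — single C goes to the following onset.
Between /i/ (V2) and /o/ (V3): /jsw/ — longest licit onset from the right is /sw/, leaving /j/ as coda.
Between /o/ (V3) and /i/ (V4): /nw/ — entire cluster is a permitted onset → onset /nw/, coda ∅.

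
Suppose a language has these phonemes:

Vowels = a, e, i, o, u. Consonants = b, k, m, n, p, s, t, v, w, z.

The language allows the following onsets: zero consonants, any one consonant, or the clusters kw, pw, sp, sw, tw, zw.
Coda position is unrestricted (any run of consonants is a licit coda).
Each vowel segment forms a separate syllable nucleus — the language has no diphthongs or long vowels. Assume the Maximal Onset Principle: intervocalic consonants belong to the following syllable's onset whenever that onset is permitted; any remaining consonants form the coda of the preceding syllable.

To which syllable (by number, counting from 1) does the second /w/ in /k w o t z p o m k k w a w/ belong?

3

Nuclei (vowels): o, o, a → 3 syllables.
Between /o/ (V1) and /o/ (V2): /tzp/; trying suffixes from longest down, /p/ is the first permitted one, so coda /tz/ | onset /p/.
Between /o/ (V2) and /a/ (V3): cluster /mkkw/ — the longest permitted-onset suffix is /kw/; onset = /kw/, preceding coda = /mk/.
Putting it together: kwotz.pomk.kwaw.
The second /w/ is in the onset of syllable 3 (/kwaw/).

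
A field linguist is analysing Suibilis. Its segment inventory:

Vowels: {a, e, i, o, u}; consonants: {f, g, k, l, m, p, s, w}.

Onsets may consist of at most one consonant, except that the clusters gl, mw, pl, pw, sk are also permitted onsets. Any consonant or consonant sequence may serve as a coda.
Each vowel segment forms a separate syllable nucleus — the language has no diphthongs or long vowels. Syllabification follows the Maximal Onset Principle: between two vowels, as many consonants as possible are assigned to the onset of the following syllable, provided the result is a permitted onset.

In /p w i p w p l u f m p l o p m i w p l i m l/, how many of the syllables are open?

0

Vowels present: i, u, o, i, i; each is a nucleus, giving 5 syllables.
σ1/σ2 boundary: /pwpl/ — longest licit onset from the right is /pl/, leaving /pw/ as coda.
σ2/σ3 boundary: /fmpl/ splits as /fm/ + /pl/ (/pl/ is the longest suffix that is a licit onset).
σ3/σ4 boundary: cluster /pm/ — the longest permitted-onset suffix is /m/; onset = /m/, preceding coda = /p/.
σ4/σ5 boundary: /wpl/; trying suffixes from longest down, /pl/ is the first permitted one, so coda /w/ | onset /pl/.
Syllabification: pwipw.plufm.plop.miw.pliml.
Classifying each syllable: /pwipw/ (closed), /plufm/ (closed), /plop/ (closed), /miw/ (closed), /pliml/ (closed).
Open syllables: 0.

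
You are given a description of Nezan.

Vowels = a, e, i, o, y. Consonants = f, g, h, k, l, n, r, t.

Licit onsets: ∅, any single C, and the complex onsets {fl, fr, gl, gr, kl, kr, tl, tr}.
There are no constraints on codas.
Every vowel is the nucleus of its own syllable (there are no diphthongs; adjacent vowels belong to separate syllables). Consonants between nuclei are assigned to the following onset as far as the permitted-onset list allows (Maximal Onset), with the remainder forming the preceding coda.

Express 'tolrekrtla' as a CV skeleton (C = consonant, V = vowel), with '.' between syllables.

CVC.CVCC.CCV

Vowels present: o, e, a; each is a nucleus, giving 3 syllables.
Between /o/ (V1) and /e/ (V2): cluster /lr/ — the longest permitted-onset suffix is /r/; onset = /r/, preceding coda = /l/.
Between /e/ (V2) and /a/ (V3): cluster /krtl/ — the longest permitted-onset suffix is /tl/; onset = /tl/, preceding coda = /kr/.
Syllabification: tol.rekr.tla.
Mapping each syllable to C/V: /tol/ → CVC, /rekr/ → CVCC, /tla/ → CCV.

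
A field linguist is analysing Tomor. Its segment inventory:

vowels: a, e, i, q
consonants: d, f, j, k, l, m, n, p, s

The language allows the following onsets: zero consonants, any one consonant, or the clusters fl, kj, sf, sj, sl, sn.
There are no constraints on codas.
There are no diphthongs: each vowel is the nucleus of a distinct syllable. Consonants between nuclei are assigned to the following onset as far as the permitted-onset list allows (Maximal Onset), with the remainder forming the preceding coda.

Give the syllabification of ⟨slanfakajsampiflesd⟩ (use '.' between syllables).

slan.fa.kaj.sam.pi.flesd

Vowels present: a, a, a, a, i, e; each is a nucleus, giving 6 syllables.
Between /a/ (V1) and /a/ (V2): /nf/; trying suffixes from longest down, /f/ is the first permitted one, so coda /n/ | onset /f/.
Between /a/ (V2) and /a/ (V3): /k/ → onset of the next syllable (single consonants are always licit onsets).
Between /a/ (V3) and /a/ (V4): cluster /js/ — the longest permitted-onset suffix is /s/; onset = /s/, preceding coda = /j/.
Between /a/ (V4) and /i/ (V5): /mp/; trying suffixes from longest down, /p/ is the first permitted one, so coda /m/ | onset /p/.
Between /i/ (V5) and /e/ (V6): /fl/ is a licit onset in full, so it all attaches to the next syllable.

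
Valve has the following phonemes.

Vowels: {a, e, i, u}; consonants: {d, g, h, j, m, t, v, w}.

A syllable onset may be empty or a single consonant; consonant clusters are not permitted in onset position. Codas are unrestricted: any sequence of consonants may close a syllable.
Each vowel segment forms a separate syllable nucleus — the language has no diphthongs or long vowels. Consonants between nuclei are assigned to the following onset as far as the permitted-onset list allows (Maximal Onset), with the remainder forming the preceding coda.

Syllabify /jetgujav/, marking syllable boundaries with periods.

jet.gu.jav

Nuclei (vowels): e, u, a → 3 syllables.
/e…u/ gap (V1→V2): /tg/; trying suffixes from longest down, /g/ is the first permitted one, so coda /t/ | onset /g/.
/u…a/ gap (V2→V3): just /j/ — single C goes to the following onset.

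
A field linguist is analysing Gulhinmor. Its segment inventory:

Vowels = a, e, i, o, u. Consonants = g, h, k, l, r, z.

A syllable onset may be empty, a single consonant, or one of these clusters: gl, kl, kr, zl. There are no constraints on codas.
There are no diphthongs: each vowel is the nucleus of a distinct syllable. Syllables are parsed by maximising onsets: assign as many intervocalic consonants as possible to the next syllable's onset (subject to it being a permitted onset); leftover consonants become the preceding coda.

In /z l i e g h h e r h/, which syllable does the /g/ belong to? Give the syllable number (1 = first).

The vowels are i, e, e — 3 nuclei, so 3 syllables.
/i…e/ gap (V1→V2): no consonants, so the boundary falls immediately after /i/.
/e…e/ gap (V2→V3): /ghh/ splits as /gh/ + /h/ (/h/ is the longest suffix that is a licit onset).
Result: zli.egh.herh.
The /g/ is in the coda of syllable 2 (/egh/).

2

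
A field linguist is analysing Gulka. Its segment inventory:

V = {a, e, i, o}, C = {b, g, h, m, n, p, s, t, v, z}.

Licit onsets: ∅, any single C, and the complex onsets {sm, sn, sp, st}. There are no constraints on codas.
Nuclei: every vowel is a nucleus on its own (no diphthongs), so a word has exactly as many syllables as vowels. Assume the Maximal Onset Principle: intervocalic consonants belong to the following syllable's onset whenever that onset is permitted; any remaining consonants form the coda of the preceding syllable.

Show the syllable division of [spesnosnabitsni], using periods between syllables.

The vowels are e, o, a, i, i — 5 nuclei, so 5 syllables.
Between /e/ (V1) and /o/ (V2): /sn/ is a licit onset in full, so it all attaches to the next syllable.
Between /o/ (V2) and /a/ (V3): cluster /sn/ — /sn/ is itself a permitted onset, so the whole cluster goes right; preceding coda = ∅.
Between /a/ (V3) and /i/ (V4): /b/ is a single consonant, so it becomes the next onset.
Between /i/ (V4) and /i/ (V5): /tsn/ splits as /t/ + /sn/ (/sn/ is the longest suffix that is a licit onset).

spe.sno.sna.bit.sni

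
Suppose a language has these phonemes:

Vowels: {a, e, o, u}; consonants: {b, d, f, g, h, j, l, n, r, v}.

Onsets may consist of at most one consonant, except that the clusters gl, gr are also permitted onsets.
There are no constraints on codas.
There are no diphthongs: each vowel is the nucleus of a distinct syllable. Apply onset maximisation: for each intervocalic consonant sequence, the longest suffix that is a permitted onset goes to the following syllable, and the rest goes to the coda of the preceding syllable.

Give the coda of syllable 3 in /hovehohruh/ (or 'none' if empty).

Vowels present: o, e, o, u; each is a nucleus, giving 4 syllables.
V1 /o/ – V2 /e/: /v/ is a single consonant, so it becomes the next onset.
V2 /e/ – V3 /o/: just /h/ — single C goes to the following onset.
V3 /o/ – V4 /u/: /hr/ — longest licit onset from the right is /r/, leaving /h/ as coda.
Putting it together: ho.ve.hoh.ruh.
Syllable 3 is /hoh/: onset /h/, nucleus /o/, coda /h/.

h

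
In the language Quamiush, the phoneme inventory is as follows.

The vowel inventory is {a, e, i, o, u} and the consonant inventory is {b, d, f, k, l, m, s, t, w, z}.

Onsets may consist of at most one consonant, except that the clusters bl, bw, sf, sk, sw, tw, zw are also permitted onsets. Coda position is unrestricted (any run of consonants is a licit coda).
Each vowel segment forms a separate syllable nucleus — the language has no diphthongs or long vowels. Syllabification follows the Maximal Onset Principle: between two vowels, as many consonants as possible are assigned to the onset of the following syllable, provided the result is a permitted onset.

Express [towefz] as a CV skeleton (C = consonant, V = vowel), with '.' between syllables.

The vowels are o, e — 2 nuclei, so 2 syllables.
V1 /o/ – V2 /e/: /w/ is a single consonant, so it becomes the next onset.
Putting it together: to.wefz.
Mapping each syllable to C/V: /to/ → CV, /wefz/ → CVCC.

CV.CVCC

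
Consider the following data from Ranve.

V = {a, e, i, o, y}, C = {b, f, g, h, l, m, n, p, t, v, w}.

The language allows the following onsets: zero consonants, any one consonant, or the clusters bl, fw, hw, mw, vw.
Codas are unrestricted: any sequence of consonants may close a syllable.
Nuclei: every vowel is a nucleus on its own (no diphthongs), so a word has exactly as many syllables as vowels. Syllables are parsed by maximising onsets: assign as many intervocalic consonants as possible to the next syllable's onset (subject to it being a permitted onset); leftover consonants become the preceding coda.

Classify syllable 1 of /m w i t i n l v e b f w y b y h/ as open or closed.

open

Vowels present: i, i, e, y, y; each is a nucleus, giving 5 syllables.
V1 /i/ – V2 /i/: /t/ is a single consonant, so it becomes the next onset.
V2 /i/ – V3 /e/: /nlv/ — longest licit onset from the right is /v/, leaving /nl/ as coda.
V3 /e/ – V4 /y/: /bfw/ splits as /b/ + /fw/ (/fw/ is the longest suffix that is a licit onset).
V4 /y/ – V5 /y/: /b/ is a single consonant, so it becomes the next onset.
So the parse is mwi.tinl.veb.fwy.byh.
Syllable 1 is /mwi/; it ends in its nucleus with no coda, so it is open.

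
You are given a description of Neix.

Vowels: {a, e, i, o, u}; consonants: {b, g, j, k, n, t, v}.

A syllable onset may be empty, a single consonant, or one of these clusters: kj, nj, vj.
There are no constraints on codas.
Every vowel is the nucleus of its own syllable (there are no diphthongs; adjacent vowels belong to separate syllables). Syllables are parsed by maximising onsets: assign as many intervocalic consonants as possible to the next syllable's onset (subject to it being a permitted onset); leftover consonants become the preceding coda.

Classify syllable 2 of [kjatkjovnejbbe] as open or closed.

The vowels are a, o, e, e — 4 nuclei, so 4 syllables.
σ1/σ2 boundary: cluster /tkj/ — the longest permitted-onset suffix is /kj/; onset = /kj/, preceding coda = /t/.
σ2/σ3 boundary: /vn/; trying suffixes from longest down, /n/ is the first permitted one, so coda /v/ | onset /n/.
σ3/σ4 boundary: /jbb/ splits as /jb/ + /b/ (/b/ is the longest suffix that is a licit onset).
Result: kjat.kjov.nejb.be.
Syllable 2 is /kjov/ with coda /v/, so it is closed.

closed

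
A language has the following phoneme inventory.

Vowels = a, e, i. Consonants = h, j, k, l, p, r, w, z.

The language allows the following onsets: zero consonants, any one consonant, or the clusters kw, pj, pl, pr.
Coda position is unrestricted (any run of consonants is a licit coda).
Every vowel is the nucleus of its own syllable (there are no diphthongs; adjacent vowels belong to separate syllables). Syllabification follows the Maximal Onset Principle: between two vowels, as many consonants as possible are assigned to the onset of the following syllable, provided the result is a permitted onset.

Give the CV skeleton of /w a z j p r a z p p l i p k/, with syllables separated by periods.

Vowels present: a, a, i; each is a nucleus, giving 3 syllables.
σ1/σ2 boundary: /zjpr/; trying suffixes from longest down, /pr/ is the first permitted one, so coda /zj/ | onset /pr/.
σ2/σ3 boundary: cluster /zppl/ — the longest permitted-onset suffix is /pl/; onset = /pl/, preceding coda = /zp/.
Result: wazj.prazp.plipk.
Mapping each syllable to C/V: /wazj/ → CVCC, /prazp/ → CCVCC, /plipk/ → CCVCC.

CVCC.CCVCC.CCVCC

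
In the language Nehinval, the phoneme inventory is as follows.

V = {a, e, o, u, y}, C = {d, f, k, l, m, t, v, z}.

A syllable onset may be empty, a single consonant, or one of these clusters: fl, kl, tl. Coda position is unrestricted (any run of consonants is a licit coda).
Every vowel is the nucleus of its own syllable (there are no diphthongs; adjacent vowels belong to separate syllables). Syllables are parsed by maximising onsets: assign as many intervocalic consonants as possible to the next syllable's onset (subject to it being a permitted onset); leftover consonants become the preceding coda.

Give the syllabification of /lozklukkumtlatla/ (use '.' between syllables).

Vowels present: o, u, u, a, a; each is a nucleus, giving 5 syllables.
σ1/σ2 boundary: cluster /zkl/ — the longest permitted-onset suffix is /kl/; onset = /kl/, preceding coda = /z/.
σ2/σ3 boundary: /kk/; trying suffixes from longest down, /k/ is the first permitted one, so coda /k/ | onset /k/.
σ3/σ4 boundary: /mtl/ — longest licit onset from the right is /tl/, leaving /m/ as coda.
σ4/σ5 boundary: cluster /tl/ — /tl/ is itself a permitted onset, so the whole cluster goes right; preceding coda = ∅.

loz.kluk.kum.tla.tla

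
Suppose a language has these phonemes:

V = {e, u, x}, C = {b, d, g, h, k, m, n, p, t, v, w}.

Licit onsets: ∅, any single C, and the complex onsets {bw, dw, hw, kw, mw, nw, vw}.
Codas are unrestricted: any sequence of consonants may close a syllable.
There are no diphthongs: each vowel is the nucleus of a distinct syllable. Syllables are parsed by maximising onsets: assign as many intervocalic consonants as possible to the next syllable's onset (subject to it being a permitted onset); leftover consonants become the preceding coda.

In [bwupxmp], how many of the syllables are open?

1

Nuclei (vowels): u, x → 2 syllables.
V1 /u/ – V2 /x/: /p/ → onset of the next syllable (single consonants are always licit onsets).
Putting it together: bwu.pxmp.
Classifying each syllable: /bwu/ (open), /pxmp/ (closed).
Open syllables: 1.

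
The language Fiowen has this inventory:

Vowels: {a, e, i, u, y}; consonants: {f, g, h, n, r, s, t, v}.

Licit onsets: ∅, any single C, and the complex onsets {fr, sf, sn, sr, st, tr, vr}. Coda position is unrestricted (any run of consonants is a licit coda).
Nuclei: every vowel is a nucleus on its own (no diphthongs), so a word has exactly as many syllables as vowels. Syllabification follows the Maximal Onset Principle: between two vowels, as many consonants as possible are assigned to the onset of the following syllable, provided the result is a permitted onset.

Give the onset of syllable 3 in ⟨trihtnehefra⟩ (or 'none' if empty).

h

The vowels are i, e, e, a — 4 nuclei, so 4 syllables.
σ1/σ2 boundary: cluster /htn/ — the longest permitted-onset suffix is /n/; onset = /n/, preceding coda = /ht/.
σ2/σ3 boundary: /h/ → onset of the next syllable (single consonants are always licit onsets).
σ3/σ4 boundary: /fr/ is a licit onset in full, so it all attaches to the next syllable.
Result: triht.ne.he.fra.
Syllable 3 is /he/: onset /h/, nucleus /e/, coda ∅.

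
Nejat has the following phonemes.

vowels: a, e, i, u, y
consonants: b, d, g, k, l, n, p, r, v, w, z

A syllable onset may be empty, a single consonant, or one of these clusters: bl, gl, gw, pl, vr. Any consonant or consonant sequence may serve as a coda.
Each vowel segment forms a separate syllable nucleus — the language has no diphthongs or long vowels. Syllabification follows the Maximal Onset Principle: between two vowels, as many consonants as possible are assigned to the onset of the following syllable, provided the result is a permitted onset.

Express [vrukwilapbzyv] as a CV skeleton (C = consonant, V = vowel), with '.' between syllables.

CCVC.CV.CVCC.CVC

Nuclei (vowels): u, i, a, y → 4 syllables.
Between /u/ (V1) and /i/ (V2): /kw/ splits as /k/ + /w/ (/w/ is the longest suffix that is a licit onset).
Between /i/ (V2) and /a/ (V3): /l/ is a single consonant, so it becomes the next onset.
Between /a/ (V3) and /y/ (V4): /pbz/; trying suffixes from longest down, /z/ is the first permitted one, so coda /pb/ | onset /z/.
So the parse is vruk.wi.lapb.zyv.
Mapping each syllable to C/V: /vruk/ → CCVC, /wi/ → CV, /lapb/ → CVCC, /zyv/ → CVC.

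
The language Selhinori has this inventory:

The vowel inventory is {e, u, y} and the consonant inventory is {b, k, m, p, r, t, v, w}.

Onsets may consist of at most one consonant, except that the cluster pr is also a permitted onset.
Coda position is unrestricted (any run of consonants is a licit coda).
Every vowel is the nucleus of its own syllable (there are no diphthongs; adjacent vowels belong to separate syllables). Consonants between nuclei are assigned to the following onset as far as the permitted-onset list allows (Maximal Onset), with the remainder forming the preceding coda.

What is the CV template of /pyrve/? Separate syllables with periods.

CVC.CV

Nuclei (vowels): y, e → 2 syllables.
/y…e/ gap (V1→V2): /rv/ — longest licit onset from the right is /v/, leaving /r/ as coda.
Putting it together: pyr.ve.
Mapping each syllable to C/V: /pyr/ → CVC, /ve/ → CV.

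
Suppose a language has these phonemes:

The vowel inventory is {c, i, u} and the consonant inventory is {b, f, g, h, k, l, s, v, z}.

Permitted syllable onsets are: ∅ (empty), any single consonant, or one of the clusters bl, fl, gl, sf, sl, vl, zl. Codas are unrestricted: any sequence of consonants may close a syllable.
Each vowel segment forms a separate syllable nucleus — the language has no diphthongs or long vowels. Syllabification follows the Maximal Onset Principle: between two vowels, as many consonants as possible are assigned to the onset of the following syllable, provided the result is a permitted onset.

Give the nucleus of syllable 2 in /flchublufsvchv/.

u

The vowels are c, u, u, c — 4 nuclei, so 4 syllables.
The second nucleus (vowel 2 from the left) is /u/.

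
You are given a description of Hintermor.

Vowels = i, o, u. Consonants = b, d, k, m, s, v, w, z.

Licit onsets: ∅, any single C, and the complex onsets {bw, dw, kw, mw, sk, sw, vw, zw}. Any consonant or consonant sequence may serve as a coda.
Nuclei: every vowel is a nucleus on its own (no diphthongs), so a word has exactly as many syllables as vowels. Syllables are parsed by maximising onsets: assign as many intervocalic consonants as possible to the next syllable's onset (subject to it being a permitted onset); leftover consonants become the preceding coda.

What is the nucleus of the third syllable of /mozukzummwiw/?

u

Nuclei (vowels): o, u, u, i → 4 syllables.
The third nucleus (vowel 3 from the left) is /u/.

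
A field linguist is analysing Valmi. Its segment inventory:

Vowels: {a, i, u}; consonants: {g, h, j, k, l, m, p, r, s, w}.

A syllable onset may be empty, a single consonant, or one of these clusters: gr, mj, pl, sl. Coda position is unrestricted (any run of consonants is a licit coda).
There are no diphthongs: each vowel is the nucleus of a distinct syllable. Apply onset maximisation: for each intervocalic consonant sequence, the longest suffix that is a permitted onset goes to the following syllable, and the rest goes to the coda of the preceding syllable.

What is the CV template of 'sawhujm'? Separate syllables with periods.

Nuclei (vowels): a, u → 2 syllables.
Between /a/ (V1) and /u/ (V2): /wh/; trying suffixes from longest down, /h/ is the first permitted one, so coda /w/ | onset /h/.
Syllabification: saw.hujm.
Mapping each syllable to C/V: /saw/ → CVC, /hujm/ → CVCC.

CVC.CVCC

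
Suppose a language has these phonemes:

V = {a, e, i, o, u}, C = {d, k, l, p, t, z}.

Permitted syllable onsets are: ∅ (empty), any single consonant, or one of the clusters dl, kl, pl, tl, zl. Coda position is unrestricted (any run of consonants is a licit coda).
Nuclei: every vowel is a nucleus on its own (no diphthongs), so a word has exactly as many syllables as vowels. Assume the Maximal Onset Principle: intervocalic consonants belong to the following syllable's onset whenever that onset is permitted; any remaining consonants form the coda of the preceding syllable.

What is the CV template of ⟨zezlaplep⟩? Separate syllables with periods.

CV.CCV.CCVC

Vowels present: e, a, e; each is a nucleus, giving 3 syllables.
/e…a/ gap (V1→V2): /zl/ — entire cluster is a permitted onset → onset /zl/, coda ∅.
/a…e/ gap (V2→V3): cluster /pl/ — /pl/ is itself a permitted onset, so the whole cluster goes right; preceding coda = ∅.
Result: ze.zla.plep.
Mapping each syllable to C/V: /ze/ → CV, /zla/ → CCV, /plep/ → CCVC.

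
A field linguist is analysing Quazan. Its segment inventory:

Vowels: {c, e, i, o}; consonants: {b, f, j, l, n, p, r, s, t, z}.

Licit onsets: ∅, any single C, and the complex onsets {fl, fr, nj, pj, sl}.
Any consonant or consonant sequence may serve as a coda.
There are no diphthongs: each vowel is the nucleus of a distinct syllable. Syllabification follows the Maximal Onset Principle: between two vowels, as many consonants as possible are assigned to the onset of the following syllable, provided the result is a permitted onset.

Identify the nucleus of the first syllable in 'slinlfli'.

The vowels are i, i — 2 nuclei, so 2 syllables.
The first nucleus (vowel 1 from the left) is /i/.

i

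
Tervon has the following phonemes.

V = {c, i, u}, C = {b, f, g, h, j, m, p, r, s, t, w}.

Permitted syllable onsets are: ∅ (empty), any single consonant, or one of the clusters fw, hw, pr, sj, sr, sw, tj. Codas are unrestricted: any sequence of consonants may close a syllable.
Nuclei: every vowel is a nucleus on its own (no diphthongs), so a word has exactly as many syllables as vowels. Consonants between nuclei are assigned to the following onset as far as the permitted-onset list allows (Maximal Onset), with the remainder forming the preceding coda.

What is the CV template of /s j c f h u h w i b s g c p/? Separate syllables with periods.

CCVC.CV.CCVCC.CVC

Nuclei (vowels): c, u, i, c → 4 syllables.
Between /c/ (V1) and /u/ (V2): /fh/; trying suffixes from longest down, /h/ is the first permitted one, so coda /f/ | onset /h/.
Between /u/ (V2) and /i/ (V3): /hw/ is a licit onset in full, so it all attaches to the next syllable.
Between /i/ (V3) and /c/ (V4): /bsg/; trying suffixes from longest down, /g/ is the first permitted one, so coda /bs/ | onset /g/.
So the parse is sjcf.hu.hwibs.gcp.
Mapping each syllable to C/V: /sjcf/ → CCVC, /hu/ → CV, /hwibs/ → CCVCC, /gcp/ → CVC.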